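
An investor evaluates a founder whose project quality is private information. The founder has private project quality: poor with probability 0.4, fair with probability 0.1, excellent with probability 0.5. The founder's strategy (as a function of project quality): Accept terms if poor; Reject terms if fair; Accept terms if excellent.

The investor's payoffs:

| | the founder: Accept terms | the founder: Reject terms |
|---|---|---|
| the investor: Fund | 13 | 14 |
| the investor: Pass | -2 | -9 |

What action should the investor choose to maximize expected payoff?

Fund

E[Fund] = 0.4·(13) + 0.1·(14) + 0.5·(13) = 13.1
E[Pass] = 0.4·(-2) + 0.1·(-9) + 0.5·(-2) = -2.7
Best response: Fund (13.1 is the largest).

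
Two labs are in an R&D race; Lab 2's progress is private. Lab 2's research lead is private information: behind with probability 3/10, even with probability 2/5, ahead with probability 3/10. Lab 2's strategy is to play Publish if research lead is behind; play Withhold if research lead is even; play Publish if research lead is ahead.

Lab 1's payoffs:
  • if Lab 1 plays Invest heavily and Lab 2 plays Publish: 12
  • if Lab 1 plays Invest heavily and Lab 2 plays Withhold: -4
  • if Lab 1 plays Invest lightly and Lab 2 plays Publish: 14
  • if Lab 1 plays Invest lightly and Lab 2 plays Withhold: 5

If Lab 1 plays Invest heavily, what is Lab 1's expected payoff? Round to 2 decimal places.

E[Invest heavily] = 3/10·12 + 2/5·(-4) + 3/10·12 = 18/5 + (-8/5) + 18/5 = 28/5

5.60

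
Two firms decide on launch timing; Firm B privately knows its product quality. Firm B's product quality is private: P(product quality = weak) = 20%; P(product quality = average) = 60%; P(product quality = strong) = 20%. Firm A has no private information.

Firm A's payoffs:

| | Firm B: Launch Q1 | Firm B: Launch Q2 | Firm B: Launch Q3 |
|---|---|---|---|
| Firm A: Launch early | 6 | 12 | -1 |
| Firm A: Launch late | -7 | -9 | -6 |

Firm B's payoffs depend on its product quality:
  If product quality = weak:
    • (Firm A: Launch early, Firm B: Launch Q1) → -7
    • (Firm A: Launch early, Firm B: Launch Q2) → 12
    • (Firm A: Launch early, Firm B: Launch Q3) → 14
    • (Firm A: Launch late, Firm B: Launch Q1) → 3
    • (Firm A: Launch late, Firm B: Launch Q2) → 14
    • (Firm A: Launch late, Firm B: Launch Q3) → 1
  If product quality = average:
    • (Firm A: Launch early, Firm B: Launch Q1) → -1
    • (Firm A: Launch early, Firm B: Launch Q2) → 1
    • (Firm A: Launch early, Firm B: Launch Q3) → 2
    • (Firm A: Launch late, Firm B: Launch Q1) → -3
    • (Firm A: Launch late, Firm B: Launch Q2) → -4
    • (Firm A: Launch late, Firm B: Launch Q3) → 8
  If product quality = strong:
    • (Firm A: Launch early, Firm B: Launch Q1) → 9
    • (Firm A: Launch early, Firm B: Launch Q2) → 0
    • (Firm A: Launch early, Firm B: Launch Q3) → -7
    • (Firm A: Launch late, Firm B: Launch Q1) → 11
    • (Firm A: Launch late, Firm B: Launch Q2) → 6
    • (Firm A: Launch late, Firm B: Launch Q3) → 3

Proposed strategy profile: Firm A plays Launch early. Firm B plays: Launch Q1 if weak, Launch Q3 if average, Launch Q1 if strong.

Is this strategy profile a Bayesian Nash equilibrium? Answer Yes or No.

No

Firm A plays Launch early: E[Launch early] = 0.2·(6) + 0.6·(-1) + 0.2·(6) = 1.8; E[Launch late] = -6.4. Best-responding. ✓
Firm B (product quality weak), facing Launch early: Launch Q1 gives -7, Launch Q2 gives 12, Launch Q3 gives 14. Proposed Launch Q1 is not best — profitable deviation exists. ✗
Firm B (product quality average), facing Launch early: Launch Q1 gives -1, Launch Q2 gives 1, Launch Q3 gives 2. Proposed Launch Q3 is best. ✓
Firm B (product quality strong), facing Launch early: Launch Q1 gives 9, Launch Q2 gives 0, Launch Q3 gives -7. Proposed Launch Q1 is best. ✓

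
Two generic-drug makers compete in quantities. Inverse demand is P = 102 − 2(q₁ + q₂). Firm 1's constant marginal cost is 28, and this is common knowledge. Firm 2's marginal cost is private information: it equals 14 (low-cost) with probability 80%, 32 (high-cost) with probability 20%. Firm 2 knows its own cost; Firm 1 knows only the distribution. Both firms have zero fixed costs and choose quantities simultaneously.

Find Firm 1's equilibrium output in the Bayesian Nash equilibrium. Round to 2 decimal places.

Type-c best response for Firm 2: q₂(c) = (102 − c)/4 − q₁/2.
Firm 1 maximizes expected profit; its first-order condition is 102 − 4q₁ − 2E[q₂] − 28 = 0.
Substituting E[q₂] and solving: E[c₂] = 17.6, so q₁ = (102 − 2·28 + 17.6)/6 = 10.6.

10.60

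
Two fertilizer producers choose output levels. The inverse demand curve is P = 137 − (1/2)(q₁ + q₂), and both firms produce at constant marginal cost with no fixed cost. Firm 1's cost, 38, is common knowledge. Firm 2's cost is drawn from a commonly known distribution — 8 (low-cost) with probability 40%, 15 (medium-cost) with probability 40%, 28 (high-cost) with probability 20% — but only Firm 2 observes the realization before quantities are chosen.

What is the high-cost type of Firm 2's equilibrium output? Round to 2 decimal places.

83.73

Type-c best response for Firm 2: q₂(c) = (137 − c) − q₁/2.
Firm 1 maximizes expected profit; its first-order condition is 137 − q₁ − (1/2)E[q₂] − 38 = 0.
Substituting E[q₂] and solving: E[c₂] = 14.8, so q₁ = (137 − 2·38 + 14.8)/(3/2) = 50.5333.
q₂(high-cost) = (137 − 28 − (1/2)·50.5333) = 83.7333.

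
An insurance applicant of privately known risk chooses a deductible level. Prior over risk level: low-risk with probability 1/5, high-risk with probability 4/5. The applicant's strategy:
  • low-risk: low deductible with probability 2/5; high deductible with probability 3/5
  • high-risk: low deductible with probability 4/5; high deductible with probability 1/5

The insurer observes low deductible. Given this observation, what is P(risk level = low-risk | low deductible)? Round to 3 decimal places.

0.111

P(low deductible) = (1/5)·(2/5) + (4/5)·(4/5) = 18/25
P(low-risk | low deductible) = ((1/5)·(2/5)) / (18/25) = (2/25) / (18/25) = 1/9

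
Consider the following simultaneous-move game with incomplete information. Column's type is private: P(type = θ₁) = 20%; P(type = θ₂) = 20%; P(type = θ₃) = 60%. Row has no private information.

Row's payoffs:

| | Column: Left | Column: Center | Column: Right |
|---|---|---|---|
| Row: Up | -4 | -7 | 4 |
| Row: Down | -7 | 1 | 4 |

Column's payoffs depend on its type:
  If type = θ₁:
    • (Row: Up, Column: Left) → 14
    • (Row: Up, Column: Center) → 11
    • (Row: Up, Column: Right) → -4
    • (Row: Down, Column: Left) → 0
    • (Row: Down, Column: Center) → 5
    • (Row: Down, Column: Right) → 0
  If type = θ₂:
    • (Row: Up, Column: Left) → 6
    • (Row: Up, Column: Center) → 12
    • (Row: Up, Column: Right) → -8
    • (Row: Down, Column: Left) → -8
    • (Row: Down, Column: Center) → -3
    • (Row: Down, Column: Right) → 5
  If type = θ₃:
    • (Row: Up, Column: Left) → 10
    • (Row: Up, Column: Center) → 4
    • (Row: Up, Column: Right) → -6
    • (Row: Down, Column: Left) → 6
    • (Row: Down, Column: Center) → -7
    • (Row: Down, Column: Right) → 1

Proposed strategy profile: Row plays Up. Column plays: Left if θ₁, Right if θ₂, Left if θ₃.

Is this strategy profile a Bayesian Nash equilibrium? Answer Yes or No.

A profile is a BNE iff every type of every player is best-responding given beliefs about the other side.
Row plays Up: E[Up] = 0.2·(-4) + 0.2·(4) + 0.6·(-4) = -2.4; E[Down] = -4.8. Best-responding. ✓
Column (type θ₁), facing Up: Left gives 14, Center gives 11, Right gives -4. Proposed Left is best. ✓
Column (type θ₂), facing Up: Left gives 6, Center gives 12, Right gives -8. Proposed Right is not best — profitable deviation exists. ✗
Column (type θ₃), facing Up: Left gives 10, Center gives 4, Right gives -6. Proposed Left is best. ✓

No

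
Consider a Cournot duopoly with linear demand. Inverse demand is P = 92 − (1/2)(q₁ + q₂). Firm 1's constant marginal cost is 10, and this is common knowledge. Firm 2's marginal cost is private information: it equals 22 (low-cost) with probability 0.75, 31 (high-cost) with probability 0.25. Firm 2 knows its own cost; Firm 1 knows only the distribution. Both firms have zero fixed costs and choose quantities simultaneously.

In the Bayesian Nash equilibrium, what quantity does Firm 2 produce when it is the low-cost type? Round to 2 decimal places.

Type-c best response for Firm 2: q₂(c) = (92 − c) − q₁/2.
Firm 1 maximizes expected profit; its first-order condition is 92 − q₁ − (1/2)E[q₂] − 10 = 0.
Substituting E[q₂] and solving: E[c₂] = 24.25, so q₁ = (92 − 2·10 + 24.25)/(3/2) = 64.1667.
q₂(low-cost) = (92 − 22 − (1/2)·64.1667) = 37.9167.

37.92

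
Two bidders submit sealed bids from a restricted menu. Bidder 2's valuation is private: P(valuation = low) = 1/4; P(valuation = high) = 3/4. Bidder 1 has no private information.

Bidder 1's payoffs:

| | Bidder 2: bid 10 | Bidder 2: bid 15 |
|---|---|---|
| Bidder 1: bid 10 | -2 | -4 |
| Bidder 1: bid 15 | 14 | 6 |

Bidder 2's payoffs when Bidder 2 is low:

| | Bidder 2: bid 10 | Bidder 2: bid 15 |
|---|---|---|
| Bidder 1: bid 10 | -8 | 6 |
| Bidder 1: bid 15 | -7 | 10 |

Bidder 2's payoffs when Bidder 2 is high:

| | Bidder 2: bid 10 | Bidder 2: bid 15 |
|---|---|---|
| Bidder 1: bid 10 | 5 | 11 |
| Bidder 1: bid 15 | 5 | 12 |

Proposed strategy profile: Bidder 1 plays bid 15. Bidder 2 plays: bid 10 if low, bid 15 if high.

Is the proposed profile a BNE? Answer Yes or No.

A profile is a BNE iff every type of every player is best-responding given beliefs about the other side.
Bidder 1 plays bid 15: E[bid 15] = 1/4·(14) + 3/4·(6) = 8; E[bid 10] = -7/2. Best-responding. ✓
Bidder 2 (valuation low), facing bid 15: bid 10 gives -7, bid 15 gives 10. Proposed bid 10 is not best — profitable deviation exists. ✗
Bidder 2 (valuation high), facing bid 15: bid 10 gives 5, bid 15 gives 12. Proposed bid 15 is best. ✓

No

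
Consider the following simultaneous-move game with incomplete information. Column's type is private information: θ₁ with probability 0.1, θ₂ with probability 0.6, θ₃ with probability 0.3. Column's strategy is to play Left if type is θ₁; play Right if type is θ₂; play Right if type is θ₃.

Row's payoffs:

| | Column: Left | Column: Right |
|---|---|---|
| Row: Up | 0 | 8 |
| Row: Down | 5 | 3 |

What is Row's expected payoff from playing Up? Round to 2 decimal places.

Take the expectation over Column's type, weighting each type's action by its prior probability.
E[Up] = 0.1·0 + 0.6·8 + 0.3·8 = 0 + 4.8 + 2.4 = 7.2

7.20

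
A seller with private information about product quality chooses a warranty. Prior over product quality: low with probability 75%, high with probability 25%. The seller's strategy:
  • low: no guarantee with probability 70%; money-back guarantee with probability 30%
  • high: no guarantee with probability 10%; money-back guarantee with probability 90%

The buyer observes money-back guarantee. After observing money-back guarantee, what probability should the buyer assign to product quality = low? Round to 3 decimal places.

Apply Bayes' rule using the sender's strategy as the likelihood.
P(money-back guarantee) = 0.75·0.3 + 0.25·0.9 = 0.45
P(low | money-back guarantee) = (0.75·0.3) / 0.45 = 0.225 / 0.45 = 0.5

0.500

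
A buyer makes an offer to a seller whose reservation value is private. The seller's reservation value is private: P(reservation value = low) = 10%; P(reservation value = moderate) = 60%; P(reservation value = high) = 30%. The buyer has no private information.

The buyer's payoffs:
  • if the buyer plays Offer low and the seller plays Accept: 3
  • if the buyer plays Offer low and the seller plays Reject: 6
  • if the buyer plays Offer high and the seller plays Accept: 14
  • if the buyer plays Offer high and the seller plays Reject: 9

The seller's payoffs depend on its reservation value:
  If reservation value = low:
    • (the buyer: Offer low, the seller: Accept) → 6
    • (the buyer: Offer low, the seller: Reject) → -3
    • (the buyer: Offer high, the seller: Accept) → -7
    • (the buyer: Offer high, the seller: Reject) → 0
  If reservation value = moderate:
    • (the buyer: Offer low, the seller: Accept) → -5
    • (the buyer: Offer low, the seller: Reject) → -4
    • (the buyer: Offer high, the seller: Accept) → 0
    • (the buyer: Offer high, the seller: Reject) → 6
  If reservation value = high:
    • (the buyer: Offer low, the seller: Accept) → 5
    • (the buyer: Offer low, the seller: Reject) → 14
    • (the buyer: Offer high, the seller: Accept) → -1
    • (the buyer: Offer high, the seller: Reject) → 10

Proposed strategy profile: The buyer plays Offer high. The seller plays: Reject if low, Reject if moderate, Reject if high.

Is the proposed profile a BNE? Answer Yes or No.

Yes

The buyer plays Offer high: E[Offer high] = 0.1·(9) + 0.6·(9) + 0.3·(9) = 9; E[Offer low] = 6. Best-responding. ✓
The seller (reservation value low), facing Offer high: Accept gives -7, Reject gives 0. Proposed Reject is best. ✓
The seller (reservation value moderate), facing Offer high: Accept gives 0, Reject gives 6. Proposed Reject is best. ✓
The seller (reservation value high), facing Offer high: Accept gives -1, Reject gives 10. Proposed Reject is best. ✓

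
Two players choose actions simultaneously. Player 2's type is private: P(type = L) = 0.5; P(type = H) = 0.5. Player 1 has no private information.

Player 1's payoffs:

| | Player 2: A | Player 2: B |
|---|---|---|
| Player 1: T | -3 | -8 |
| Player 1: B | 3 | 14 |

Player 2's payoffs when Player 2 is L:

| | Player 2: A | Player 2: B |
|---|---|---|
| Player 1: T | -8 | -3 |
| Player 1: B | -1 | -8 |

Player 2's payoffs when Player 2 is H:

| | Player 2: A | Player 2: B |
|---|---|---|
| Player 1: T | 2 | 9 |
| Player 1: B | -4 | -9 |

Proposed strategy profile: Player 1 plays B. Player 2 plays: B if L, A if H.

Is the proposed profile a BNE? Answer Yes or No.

No

Player 1 plays B: E[B] = 0.5·(14) + 0.5·(3) = 8.5; E[T] = -5.5. Best-responding. ✓
Player 2 (type L), facing B: A gives -1, B gives -8. Proposed B is not best — profitable deviation exists. ✗
Player 2 (type H), facing B: A gives -4, B gives -9. Proposed A is best. ✓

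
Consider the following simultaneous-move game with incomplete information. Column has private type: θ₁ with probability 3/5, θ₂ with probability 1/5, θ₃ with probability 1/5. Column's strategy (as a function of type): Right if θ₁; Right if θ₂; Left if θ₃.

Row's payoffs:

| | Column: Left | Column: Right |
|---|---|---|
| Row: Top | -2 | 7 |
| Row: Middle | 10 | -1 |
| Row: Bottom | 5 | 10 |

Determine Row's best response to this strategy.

Compute Row's expected payoff for each action, taking the expectation over Column's type.
E[Top] = 3/5·(7) + 1/5·(7) + 1/5·(-2) = 26/5
E[Middle] = 3/5·(-1) + 1/5·(-1) + 1/5·(10) = 6/5
E[Bottom] = 3/5·(10) + 1/5·(10) + 1/5·(5) = 9
Best response: Bottom (9 is the largest).

Bottom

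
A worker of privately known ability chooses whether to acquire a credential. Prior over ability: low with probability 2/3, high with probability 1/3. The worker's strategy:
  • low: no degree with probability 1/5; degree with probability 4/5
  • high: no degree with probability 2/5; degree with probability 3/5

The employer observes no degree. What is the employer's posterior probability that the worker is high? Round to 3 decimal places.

0.500

P(no degree) = (2/3)·(1/5) + (1/3)·(2/5) = 4/15
P(high | no degree) = ((1/3)·(2/5)) / (4/15) = (2/15) / (4/15) = 1/2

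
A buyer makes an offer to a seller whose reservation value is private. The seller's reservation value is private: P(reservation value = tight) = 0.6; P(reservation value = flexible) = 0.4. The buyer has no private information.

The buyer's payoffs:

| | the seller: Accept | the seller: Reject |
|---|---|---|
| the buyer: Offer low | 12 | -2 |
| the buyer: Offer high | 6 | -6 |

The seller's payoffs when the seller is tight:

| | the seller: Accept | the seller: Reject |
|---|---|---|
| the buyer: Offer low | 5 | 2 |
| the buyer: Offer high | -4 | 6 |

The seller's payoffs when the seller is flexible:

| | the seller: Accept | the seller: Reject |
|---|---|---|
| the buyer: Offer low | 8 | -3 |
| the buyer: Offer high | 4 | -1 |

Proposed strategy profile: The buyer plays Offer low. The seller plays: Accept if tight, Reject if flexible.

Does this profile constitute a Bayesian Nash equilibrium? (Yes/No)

No

The buyer plays Offer low: E[Offer low] = 0.6·(12) + 0.4·(-2) = 6.4; E[Offer high] = 1.2. Best-responding. ✓
The seller (reservation value tight), facing Offer low: Accept gives 5, Reject gives 2. Proposed Accept is best. ✓
The seller (reservation value flexible), facing Offer low: Accept gives 8, Reject gives -3. Proposed Reject is not best — profitable deviation exists. ✗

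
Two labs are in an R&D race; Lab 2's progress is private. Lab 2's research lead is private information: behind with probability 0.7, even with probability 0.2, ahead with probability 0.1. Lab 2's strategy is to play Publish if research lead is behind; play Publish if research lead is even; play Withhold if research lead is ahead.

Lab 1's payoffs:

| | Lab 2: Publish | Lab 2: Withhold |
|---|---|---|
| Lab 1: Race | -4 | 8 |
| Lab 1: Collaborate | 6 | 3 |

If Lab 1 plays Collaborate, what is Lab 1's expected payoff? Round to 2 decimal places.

Take the expectation over Lab 2's research lead, weighting each type's action by its prior probability.
E[Collaborate] = 0.7·6 + 0.2·6 + 0.1·3 = 4.2 + 1.2 + 0.3 = 5.7

5.70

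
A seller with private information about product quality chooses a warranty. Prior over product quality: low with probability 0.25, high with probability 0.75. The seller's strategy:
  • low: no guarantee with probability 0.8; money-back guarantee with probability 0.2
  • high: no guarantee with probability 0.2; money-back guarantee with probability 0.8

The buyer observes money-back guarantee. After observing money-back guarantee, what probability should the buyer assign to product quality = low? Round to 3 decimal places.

0.077

P(money-back guarantee) = 0.25·0.2 + 0.75·0.8 = 0.65
P(low | money-back guarantee) = (0.25·0.2) / 0.65 = 0.05 / 0.65 = 0.0769231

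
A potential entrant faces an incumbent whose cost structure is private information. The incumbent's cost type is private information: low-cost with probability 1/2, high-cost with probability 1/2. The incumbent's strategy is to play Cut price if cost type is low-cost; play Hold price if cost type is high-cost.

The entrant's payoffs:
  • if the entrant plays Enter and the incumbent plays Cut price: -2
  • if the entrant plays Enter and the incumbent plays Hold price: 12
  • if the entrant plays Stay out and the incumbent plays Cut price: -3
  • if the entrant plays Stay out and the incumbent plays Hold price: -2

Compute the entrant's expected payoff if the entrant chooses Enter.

E[Enter] = 1/2·(-2) + 1/2·12 = (-1) + 6 = 5

5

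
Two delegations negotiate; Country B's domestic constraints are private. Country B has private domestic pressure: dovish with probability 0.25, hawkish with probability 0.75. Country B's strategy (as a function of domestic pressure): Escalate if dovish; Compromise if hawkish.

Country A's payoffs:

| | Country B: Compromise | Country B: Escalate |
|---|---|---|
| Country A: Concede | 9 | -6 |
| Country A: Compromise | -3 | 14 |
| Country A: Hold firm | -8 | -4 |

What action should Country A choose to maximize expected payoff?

Compute Country A's expected payoff for each action, taking the expectation over Country B's type.
E[Concede] = 0.25·(-6) + 0.75·(9) = 5.25
E[Compromise] = 0.25·(14) + 0.75·(-3) = 1.25
E[Hold firm] = 0.25·(-4) + 0.75·(-8) = -7
Best response: Concede (5.25 is the largest).

Concede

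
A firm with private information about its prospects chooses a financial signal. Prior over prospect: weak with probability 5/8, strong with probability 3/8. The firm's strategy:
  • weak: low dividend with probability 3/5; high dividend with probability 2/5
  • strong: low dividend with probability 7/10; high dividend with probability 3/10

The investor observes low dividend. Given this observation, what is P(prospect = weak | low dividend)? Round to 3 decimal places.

0.588

P(low dividend) = (5/8)·(3/5) + (3/8)·(7/10) = 51/80
P(weak | low dividend) = ((5/8)·(3/5)) / (51/80) = (3/8) / (51/80) = 10/17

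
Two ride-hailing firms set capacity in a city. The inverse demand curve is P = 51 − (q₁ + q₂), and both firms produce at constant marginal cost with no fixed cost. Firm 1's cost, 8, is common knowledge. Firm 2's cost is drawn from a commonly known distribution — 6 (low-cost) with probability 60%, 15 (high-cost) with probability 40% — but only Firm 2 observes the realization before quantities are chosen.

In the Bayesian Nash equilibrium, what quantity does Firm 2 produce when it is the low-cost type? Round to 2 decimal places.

Type-c best response for Firm 2: q₂(c) = (51 − c)/2 − q₁/2.
Firm 1 maximizes expected profit; its first-order condition is 51 − 2q₁ − E[q₂] − 8 = 0.
Substituting E[q₂] and solving: E[c₂] = 9.6, so q₁ = (51 − 2·8 + 9.6)/3 = 14.8667.
q₂(low-cost) = (51 − 6 − 14.8667)/2 = 15.0667.

15.07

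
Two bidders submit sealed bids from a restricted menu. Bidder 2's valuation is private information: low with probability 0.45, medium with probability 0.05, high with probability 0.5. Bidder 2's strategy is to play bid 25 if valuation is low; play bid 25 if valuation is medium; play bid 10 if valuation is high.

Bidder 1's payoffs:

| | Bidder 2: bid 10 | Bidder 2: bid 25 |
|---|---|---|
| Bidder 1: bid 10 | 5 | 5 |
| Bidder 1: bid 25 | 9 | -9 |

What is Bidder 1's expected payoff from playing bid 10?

5

Take the expectation over Bidder 2's valuation, weighting each type's action by its prior probability.
E[bid 10] = 0.45·5 + 0.05·5 + 0.5·5 = 2.25 + 0.25 + 2.5 = 5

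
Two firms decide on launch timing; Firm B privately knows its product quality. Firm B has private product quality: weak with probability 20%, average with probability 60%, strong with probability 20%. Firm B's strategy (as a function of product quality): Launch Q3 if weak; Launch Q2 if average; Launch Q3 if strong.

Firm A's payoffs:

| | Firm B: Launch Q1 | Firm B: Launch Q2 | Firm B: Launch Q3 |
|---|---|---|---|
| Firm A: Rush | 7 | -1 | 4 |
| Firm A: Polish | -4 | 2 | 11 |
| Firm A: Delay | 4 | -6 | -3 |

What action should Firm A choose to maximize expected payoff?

E[Rush] = 0.2·(4) + 0.6·(-1) + 0.2·(4) = 1
E[Polish] = 0.2·(11) + 0.6·(2) + 0.2·(11) = 5.6
E[Delay] = 0.2·(-3) + 0.6·(-6) + 0.2·(-3) = -4.8
Best response: Polish (5.6 is the largest).

Polish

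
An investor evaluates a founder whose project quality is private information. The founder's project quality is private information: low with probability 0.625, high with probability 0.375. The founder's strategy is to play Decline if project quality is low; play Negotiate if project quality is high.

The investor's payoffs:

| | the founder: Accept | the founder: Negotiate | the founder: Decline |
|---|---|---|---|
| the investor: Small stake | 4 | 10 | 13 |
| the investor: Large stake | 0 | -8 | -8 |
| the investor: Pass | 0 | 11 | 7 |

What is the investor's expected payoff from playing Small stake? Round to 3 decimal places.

Take the expectation over the founder's project quality, weighting each type's action by its prior probability.
E[Small stake] = 0.625·13 + 0.375·10 = 8.125 + 3.75 = 11.875

11.875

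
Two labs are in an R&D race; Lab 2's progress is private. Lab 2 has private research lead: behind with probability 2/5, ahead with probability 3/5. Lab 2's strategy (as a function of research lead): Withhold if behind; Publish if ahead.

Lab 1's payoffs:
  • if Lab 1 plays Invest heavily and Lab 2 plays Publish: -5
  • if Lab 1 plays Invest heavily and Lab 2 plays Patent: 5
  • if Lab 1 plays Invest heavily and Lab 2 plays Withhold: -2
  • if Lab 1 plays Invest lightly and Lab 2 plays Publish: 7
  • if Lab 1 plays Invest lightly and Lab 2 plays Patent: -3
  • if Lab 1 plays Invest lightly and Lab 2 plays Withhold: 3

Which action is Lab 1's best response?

Invest lightly

Compute Lab 1's expected payoff for each action, taking the expectation over Lab 2's type.
E[Invest heavily] = 2/5·(-2) + 3/5·(-5) = -19/5
E[Invest lightly] = 2/5·(3) + 3/5·(7) = 27/5
Best response: Invest lightly (27/5 is the largest).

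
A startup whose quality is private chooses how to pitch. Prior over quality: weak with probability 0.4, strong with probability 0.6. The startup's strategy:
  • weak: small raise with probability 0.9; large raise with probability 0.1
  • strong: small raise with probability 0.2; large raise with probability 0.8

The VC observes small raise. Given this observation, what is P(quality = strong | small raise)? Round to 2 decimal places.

0.25

P(small raise) = 0.4·0.9 + 0.6·0.2 = 0.48
P(strong | small raise) = (0.6·0.2) / 0.48 = 0.12 / 0.48 = 0.25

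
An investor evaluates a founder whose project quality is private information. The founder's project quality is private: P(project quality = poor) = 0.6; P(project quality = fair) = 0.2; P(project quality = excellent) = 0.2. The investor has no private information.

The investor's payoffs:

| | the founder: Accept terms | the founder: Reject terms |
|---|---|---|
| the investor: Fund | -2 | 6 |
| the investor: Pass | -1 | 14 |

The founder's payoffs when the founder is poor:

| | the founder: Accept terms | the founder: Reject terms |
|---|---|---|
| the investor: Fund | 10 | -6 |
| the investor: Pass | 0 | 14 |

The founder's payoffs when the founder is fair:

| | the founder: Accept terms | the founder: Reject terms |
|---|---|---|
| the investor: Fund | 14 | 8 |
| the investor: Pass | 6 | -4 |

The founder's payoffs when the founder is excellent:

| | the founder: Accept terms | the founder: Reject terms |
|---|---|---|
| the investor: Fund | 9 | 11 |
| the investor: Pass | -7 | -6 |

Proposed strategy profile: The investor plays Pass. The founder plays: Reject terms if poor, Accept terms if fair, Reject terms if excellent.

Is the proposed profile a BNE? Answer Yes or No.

Yes

The investor plays Pass: E[Pass] = 0.6·(14) + 0.2·(-1) + 0.2·(14) = 11; E[Fund] = 4.4. Best-responding. ✓
The founder (project quality poor), facing Pass: Accept terms gives 0, Reject terms gives 14. Proposed Reject terms is best. ✓
The founder (project quality fair), facing Pass: Accept terms gives 6, Reject terms gives -4. Proposed Accept terms is best. ✓
The founder (project quality excellent), facing Pass: Accept terms gives -7, Reject terms gives -6. Proposed Reject terms is best. ✓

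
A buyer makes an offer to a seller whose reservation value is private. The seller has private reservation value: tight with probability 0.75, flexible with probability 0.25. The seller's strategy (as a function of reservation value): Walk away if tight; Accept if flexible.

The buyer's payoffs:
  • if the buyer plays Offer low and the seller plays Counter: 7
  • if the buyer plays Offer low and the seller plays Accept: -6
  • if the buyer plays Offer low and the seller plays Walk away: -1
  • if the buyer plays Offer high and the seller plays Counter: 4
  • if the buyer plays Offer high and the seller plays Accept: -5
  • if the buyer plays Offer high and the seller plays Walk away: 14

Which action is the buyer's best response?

Offer high

E[Offer low] = 0.75·(-1) + 0.25·(-6) = -2.25
E[Offer high] = 0.75·(14) + 0.25·(-5) = 9.25
Best response: Offer high (9.25 is the largest).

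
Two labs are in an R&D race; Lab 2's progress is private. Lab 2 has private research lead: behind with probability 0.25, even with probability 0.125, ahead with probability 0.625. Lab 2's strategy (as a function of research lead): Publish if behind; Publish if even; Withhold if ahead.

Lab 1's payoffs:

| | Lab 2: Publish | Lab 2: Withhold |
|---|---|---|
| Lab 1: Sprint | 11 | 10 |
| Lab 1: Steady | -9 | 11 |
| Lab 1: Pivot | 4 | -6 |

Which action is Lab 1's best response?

E[Sprint] = 0.25·(11) + 0.125·(11) + 0.625·(10) = 10.375
E[Steady] = 0.25·(-9) + 0.125·(-9) + 0.625·(11) = 3.5
E[Pivot] = 0.25·(4) + 0.125·(4) + 0.625·(-6) = -2.25
Best response: Sprint (10.375 is the largest).

Sprint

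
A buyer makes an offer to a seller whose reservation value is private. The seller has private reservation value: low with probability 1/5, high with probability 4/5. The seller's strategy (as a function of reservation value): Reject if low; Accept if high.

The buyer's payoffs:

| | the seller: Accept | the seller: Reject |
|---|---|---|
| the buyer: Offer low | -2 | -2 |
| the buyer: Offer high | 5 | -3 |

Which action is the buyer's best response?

Offer high

E[Offer low] = 1/5·(-2) + 4/5·(-2) = -2
E[Offer high] = 1/5·(-3) + 4/5·(5) = 17/5
Best response: Offer high (17/5 is the largest).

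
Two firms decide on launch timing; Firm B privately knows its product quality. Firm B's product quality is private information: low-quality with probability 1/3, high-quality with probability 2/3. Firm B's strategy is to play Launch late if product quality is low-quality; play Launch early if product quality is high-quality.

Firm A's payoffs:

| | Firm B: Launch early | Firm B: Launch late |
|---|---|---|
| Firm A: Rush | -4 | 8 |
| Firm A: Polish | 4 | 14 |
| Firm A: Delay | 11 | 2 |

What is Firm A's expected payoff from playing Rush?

0

Take the expectation over Firm B's product quality, weighting each type's action by its prior probability.
E[Rush] = 1/3·8 + 2/3·(-4) = 8/3 + (-8/3) = 0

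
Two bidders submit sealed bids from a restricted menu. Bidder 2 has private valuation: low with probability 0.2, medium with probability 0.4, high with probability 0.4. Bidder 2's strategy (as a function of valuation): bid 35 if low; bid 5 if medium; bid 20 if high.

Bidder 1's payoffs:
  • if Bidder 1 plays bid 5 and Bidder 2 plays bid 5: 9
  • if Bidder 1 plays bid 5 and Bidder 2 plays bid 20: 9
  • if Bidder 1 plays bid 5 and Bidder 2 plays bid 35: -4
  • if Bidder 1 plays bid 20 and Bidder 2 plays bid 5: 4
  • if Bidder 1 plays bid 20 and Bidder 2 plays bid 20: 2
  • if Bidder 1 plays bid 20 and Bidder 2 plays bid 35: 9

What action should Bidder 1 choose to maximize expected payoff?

E[bid 5] = 0.2·(-4) + 0.4·(9) + 0.4·(9) = 6.4
E[bid 20] = 0.2·(9) + 0.4·(4) + 0.4·(2) = 4.2
Best response: bid 5 (6.4 is the largest).

bid 5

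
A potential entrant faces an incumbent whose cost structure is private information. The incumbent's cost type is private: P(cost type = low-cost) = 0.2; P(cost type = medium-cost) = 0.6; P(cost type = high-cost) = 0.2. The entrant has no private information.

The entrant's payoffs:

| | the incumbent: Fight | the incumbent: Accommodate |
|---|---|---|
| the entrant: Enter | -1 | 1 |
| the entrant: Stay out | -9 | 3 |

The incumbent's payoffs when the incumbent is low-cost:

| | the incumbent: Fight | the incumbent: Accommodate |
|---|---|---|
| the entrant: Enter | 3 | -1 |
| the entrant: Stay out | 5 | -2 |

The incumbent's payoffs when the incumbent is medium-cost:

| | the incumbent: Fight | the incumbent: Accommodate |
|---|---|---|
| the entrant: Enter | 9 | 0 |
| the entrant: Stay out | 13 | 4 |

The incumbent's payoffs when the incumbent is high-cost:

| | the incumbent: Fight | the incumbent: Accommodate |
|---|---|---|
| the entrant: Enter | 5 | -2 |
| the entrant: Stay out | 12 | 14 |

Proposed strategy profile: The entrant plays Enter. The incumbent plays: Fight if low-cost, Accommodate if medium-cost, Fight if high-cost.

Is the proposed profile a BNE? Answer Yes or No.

A profile is a BNE iff every type of every player is best-responding given beliefs about the other side.
The entrant plays Enter: E[Enter] = 0.2·(-1) + 0.6·(1) + 0.2·(-1) = 0.2; E[Stay out] = -1.8. Best-responding. ✓
The incumbent (cost type low-cost), facing Enter: Fight gives 3, Accommodate gives -1. Proposed Fight is best. ✓
The incumbent (cost type medium-cost), facing Enter: Fight gives 9, Accommodate gives 0. Proposed Accommodate is not best — profitable deviation exists. ✗
The incumbent (cost type high-cost), facing Enter: Fight gives 5, Accommodate gives -2. Proposed Fight is best. ✓

No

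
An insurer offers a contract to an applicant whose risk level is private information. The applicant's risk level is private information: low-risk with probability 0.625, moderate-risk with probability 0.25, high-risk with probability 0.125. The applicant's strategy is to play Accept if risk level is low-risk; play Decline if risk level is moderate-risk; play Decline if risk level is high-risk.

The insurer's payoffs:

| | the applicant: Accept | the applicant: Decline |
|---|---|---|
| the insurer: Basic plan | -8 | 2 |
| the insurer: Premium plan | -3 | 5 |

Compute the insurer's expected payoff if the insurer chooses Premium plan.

0

Take the expectation over the applicant's risk level, weighting each type's action by its prior probability.
E[Premium plan] = 0.625·(-3) + 0.25·5 + 0.125·5 = (-1.875) + 1.25 + 0.625 = 0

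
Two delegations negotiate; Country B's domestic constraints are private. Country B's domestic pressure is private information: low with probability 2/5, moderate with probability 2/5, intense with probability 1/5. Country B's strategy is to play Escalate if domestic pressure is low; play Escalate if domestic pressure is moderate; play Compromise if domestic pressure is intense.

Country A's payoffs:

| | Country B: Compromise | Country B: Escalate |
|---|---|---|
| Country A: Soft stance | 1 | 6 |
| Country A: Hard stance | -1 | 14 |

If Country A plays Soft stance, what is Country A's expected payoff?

E[Soft stance] = 2/5·6 + 2/5·6 + 1/5·1 = 12/5 + 12/5 + 1/5 = 5

5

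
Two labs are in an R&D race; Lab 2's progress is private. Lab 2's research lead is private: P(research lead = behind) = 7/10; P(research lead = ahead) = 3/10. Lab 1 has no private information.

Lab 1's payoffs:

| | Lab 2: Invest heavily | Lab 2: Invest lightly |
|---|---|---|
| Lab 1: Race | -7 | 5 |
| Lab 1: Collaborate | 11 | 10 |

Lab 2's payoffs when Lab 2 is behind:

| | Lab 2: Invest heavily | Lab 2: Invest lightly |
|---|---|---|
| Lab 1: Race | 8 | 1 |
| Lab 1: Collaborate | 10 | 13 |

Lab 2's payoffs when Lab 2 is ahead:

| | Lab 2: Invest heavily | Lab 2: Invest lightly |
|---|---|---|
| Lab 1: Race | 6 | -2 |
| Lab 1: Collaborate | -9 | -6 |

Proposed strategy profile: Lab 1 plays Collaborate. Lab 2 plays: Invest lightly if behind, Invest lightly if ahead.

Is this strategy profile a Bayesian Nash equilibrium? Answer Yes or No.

Lab 1 plays Collaborate: E[Collaborate] = 7/10·(10) + 3/10·(10) = 10; E[Race] = 5. Best-responding. ✓
Lab 2 (research lead behind), facing Collaborate: Invest heavily gives 10, Invest lightly gives 13. Proposed Invest lightly is best. ✓
Lab 2 (research lead ahead), facing Collaborate: Invest heavily gives -9, Invest lightly gives -6. Proposed Invest lightly is best. ✓

Yes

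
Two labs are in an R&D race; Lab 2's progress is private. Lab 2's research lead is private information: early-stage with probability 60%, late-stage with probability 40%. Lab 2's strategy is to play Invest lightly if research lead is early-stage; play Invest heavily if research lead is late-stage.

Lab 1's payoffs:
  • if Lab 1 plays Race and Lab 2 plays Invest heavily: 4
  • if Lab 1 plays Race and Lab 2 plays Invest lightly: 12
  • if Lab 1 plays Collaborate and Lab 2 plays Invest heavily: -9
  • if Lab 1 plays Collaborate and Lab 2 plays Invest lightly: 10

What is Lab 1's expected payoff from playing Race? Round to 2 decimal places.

E[Race] = 0.6·12 + 0.4·4 = 7.2 + 1.6 = 8.8

8.80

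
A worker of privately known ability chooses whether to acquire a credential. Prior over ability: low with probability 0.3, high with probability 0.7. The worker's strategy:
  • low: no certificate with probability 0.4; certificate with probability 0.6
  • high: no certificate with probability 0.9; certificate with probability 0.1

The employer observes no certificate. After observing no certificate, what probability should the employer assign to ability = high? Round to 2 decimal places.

Apply Bayes' rule using the sender's strategy as the likelihood.
P(no certificate) = 0.3·0.4 + 0.7·0.9 = 0.75
P(high | no certificate) = (0.7·0.9) / 0.75 = 0.63 / 0.75 = 0.84

0.84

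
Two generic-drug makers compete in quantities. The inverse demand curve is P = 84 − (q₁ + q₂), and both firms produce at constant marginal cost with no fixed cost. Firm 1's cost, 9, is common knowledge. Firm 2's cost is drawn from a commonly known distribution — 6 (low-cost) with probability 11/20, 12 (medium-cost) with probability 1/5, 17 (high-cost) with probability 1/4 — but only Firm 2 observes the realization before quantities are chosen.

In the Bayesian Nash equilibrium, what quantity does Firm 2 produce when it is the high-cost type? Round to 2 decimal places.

20.84

Each type of Firm 2 best-responds to q₁; Firm 1 best-responds to the expected q₂ over Firm 2's types.
Firm 2 with cost c maximizes (84 − (q₁+q₂) − c)·q₂, giving q₂(c) = (84 − c − q₁)/2.
E[c₂] = 11/20·6 + 1/5·12 + 1/4·17 = 9.95
Firm 1's FOC against E[q₂] yields q₁ = (84 − 2·9 + E[c₂])/3 = (84 − 18 + 9.95)/3 = 25.3167.
q₂(high-cost) = (84 − 17 − 25.3167)/2 = 20.8417.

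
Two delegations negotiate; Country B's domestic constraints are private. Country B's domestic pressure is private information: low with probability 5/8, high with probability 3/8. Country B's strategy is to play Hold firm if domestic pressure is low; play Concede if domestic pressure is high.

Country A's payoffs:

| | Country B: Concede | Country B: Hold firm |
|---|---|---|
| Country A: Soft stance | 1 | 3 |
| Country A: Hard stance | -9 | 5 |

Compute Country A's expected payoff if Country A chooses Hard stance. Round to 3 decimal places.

E[Hard stance] = 5/8·5 + 3/8·(-9) = 25/8 + (-27/8) = -1/4

-0.250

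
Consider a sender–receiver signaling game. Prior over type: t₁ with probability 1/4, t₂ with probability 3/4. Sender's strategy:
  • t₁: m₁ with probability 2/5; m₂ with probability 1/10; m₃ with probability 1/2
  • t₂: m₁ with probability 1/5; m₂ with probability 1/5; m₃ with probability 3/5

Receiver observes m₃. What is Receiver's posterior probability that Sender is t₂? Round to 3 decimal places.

P(m₃) = (1/4)·(1/2) + (3/4)·(3/5) = 23/40
P(t₂ | m₃) = ((3/4)·(3/5)) / (23/40) = (9/20) / (23/40) = 18/23

0.783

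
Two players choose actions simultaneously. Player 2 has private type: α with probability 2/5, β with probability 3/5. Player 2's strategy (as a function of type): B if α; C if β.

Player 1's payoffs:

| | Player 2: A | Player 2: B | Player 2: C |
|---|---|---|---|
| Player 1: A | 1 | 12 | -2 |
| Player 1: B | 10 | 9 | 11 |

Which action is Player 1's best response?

Compute Player 1's expected payoff for each action, taking the expectation over Player 2's type.
E[A] = 2/5·(12) + 3/5·(-2) = 18/5
E[B] = 2/5·(9) + 3/5·(11) = 51/5
Best response: B (51/5 is the largest).

B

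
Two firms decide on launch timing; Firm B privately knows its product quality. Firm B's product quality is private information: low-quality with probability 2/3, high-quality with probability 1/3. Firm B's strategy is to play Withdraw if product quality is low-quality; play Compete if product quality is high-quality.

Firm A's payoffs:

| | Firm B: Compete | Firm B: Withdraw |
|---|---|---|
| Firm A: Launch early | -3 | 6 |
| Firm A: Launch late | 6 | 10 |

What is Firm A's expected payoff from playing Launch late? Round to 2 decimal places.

8.67

E[Launch late] = 2/3·10 + 1/3·6 = 20/3 + 2 = 26/3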